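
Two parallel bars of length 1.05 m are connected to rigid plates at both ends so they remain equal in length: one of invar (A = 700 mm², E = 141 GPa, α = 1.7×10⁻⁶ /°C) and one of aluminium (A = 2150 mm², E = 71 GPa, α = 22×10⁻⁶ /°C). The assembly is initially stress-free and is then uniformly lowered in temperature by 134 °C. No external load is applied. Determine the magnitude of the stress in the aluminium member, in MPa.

Equilibrium of a rigid end plate with no external load gives equal and opposite internal forces ±P in the two members. Since α_{aluminium} > α_{invar}, cooling drives the aluminium into tension and the invar into compression.
Compatibility of the two members (thermal + elastic change equal): (α₁ − α₂)ΔT = P·[1/(A₁E₁) + 1/(A₂E₂)].
|α₁ − α₂|·ΔT = 20.3×10⁻⁶ × 134 = 0.00272.
1/(A₁E₁) + 1/(A₂E₂) = 1/(700×141×10³) + 1/(2150×71×10³) = 1.668×10⁻⁸ N⁻¹.
So P = 0.00272 / 1.668×10⁻⁸ = 163.1 kN.
σ_{aluminium} = P/A₂ = 163100/2150 = 75.84 MPa, tensile.

σ ≈ 75.8 MPa (tensile)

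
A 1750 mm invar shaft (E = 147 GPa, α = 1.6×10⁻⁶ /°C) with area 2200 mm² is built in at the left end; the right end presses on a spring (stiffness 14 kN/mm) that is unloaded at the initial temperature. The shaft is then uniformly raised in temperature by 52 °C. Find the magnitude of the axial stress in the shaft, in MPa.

σ ≈ 0.861 MPa (compressive)

If the spring were absent the shaft would lengthen by αΔT L = 1.6×10⁻⁶ × 52 × 1750 = 0.1456 mm.
With a force P in the spring, the elastic change of the shaft is PL/(AE) and that of the spring is P/k; compatibility requires their sum to equal δ_free.
So P = δ_free / [L/(AE) + 1/k] = 0.1456 / [ 1750/(2200×147×10³) + 1/(14×10³) ].
P = 0.1456 / 7.684×10⁻⁵ = 1895 N.
σ = P/A = 1895/2200 = 0.8613 MPa.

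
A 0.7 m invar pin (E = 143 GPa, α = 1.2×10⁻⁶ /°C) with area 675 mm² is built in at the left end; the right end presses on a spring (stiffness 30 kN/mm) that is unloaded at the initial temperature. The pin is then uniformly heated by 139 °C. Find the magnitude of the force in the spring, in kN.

If the spring were absent the pin would lengthen by αΔT L = 1.2×10⁻⁶ × 139 × 700 = 0.1168 mm.
Let P be the compressive force at the spring. The pin shortens elastically by PL/(AE) and the spring compresses by P/k; together these equal δ_free.
P [ L/(AE) + 1/k ] = δ_free → P [ 700/(675×143×10³) + 1/(30×10³) ] = 0.1168.
P = 0.1168 / 4.059×10⁻⁵ = 2877 N.

P ≈ 2.88 kN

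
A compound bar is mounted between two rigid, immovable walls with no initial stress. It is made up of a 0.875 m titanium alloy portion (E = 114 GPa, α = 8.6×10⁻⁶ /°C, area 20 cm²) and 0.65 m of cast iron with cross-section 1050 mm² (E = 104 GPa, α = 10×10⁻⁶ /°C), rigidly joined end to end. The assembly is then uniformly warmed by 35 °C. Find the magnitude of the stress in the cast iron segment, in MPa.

With the walls removed the bar would change length by δ_free = Σ αᵢΔT Lᵢ = 8.6×10⁻⁶×35×875 + 10×10⁻⁶×35×650 = 0.4909 mm.
The walls prevent any net length change, so an axial force P (same in every segment) develops. Compatibility: P · Σ Lᵢ/(AᵢEᵢ) = δ_free.
The series flexibility is Σ Lᵢ/(AᵢEᵢ) = 875/(2000×114×10³) + 650/(1050×104×10³) = 9.79×10⁻⁶ mm/N.
So P = 0.4909 / 9.79×10⁻⁶ = 50.14 kN, compressive.
σ_{cast iron} = P / A = 50140 / 1050 = 47.75 MPa.

σ ≈ 47.8 MPa (compressive)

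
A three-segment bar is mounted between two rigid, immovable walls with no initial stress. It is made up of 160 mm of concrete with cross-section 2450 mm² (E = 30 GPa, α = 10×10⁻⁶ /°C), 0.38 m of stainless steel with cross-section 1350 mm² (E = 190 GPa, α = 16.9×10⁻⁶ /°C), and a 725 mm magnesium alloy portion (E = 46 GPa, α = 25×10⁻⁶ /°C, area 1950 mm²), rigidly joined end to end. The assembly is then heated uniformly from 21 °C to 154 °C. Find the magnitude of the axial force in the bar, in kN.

With the walls removed the bar would change length by δ_free = Σ αᵢΔT Lᵢ = 10×10⁻⁶×133×160 + 16.9×10⁻⁶×133×380 + 25×10⁻⁶×133×725 = 3.478 mm.
Since the ends are fixed, an axial force P builds up, equal in every segment, with P · Σ Lᵢ/(AᵢEᵢ) = δ_free.
The series flexibility is Σ Lᵢ/(AᵢEᵢ) = 160/(2450×30×10³) + 380/(1350×190×10³) + 725/(1950×46×10³) = 1.174×10⁻⁵ mm/N.
Hence P = δ_free / Σ(L/AE) = 3.478/1.174×10⁻⁵ = 296.2 kN (compressive).

P ≈ 296 kN (compressive)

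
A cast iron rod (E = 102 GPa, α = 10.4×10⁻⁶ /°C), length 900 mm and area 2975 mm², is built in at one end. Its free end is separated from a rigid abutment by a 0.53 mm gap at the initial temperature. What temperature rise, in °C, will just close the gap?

ΔT ≈ 56.6 °C

The gap closes when αΔT L = 0.53 mm, since the rod is still unstressed at that instant.
ΔT = 0.53 / (10.4×10⁻⁶ × 900) = 56.62 °C.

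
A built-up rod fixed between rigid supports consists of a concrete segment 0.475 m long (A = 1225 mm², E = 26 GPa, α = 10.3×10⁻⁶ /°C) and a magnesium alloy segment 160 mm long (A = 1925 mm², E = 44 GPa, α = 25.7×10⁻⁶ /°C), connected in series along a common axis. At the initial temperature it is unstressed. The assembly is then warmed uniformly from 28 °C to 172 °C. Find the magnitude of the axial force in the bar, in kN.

With the walls removed the bar would change length by δ_free = Σ αᵢΔT Lᵢ = 10.3×10⁻⁶×144×475 + 25.7×10⁻⁶×144×160 = 1.297 mm.
Since the ends are fixed, an axial force P builds up, equal in every segment, with P · Σ Lᵢ/(AᵢEᵢ) = δ_free.
Σ Lᵢ/(AᵢEᵢ) = 475/(1225×26×10³) + 160/(1925×44×10³) = 1.68×10⁻⁵ mm/N.
So P = 1.297 / 1.68×10⁻⁵ = 77.17 kN, compressive.

P ≈ 77.2 kN (compressive)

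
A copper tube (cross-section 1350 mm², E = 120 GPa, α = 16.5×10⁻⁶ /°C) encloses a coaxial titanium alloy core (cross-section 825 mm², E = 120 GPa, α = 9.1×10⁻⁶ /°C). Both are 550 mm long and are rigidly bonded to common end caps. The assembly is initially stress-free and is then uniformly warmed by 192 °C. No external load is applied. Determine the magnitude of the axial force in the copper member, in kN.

The copper has the larger α, so on heating it would change length more than the titanium alloy if both were free. The rigid plates force a common final length, so the copper is put into compression and the titanium alloy into tension, with equal and opposite forces P (no external load).
Equating the net (thermal + elastic) strains gives |α₁ − α₂|·ΔT = P·[1/(A₁E₁) + 1/(A₂E₂)].
|α₁ − α₂|·ΔT = 7.4×10⁻⁶ × 192 = 0.001421.
1/(A₁E₁) + 1/(A₂E₂) = 1/(1350×120×10³) + 1/(825×120×10³) = 1.627×10⁻⁸ N⁻¹.
So P = 0.001421 / 1.627×10⁻⁸ = 87.31 kN.

P ≈ 87.3 kN (compressive in the copper)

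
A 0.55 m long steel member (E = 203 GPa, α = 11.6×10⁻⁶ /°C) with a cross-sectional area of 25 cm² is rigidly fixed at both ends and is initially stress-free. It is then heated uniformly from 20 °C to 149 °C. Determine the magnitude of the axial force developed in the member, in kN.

The ends cannot move, so σ = EαΔT = 203×10³ × 11.6×10⁻⁶ × 129 = 303.8 MPa.
Then P = σA = 303.8 × 2500 mm² = 759.4 kN, compressive.

P ≈ 759 kN (compressive)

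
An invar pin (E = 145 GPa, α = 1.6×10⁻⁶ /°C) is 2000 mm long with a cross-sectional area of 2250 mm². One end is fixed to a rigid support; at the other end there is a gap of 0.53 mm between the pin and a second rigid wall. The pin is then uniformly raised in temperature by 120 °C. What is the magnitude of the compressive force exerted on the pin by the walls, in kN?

P ≈ 0 kN

If the wall were absent the pin would grow by αΔT L = 1.6×10⁻⁶ × 120 × 2000 = 0.384 mm.
Since δ_free = 0.384 mm is less than the 0.53 mm gap, the pin never touches the wall. No axial force develops.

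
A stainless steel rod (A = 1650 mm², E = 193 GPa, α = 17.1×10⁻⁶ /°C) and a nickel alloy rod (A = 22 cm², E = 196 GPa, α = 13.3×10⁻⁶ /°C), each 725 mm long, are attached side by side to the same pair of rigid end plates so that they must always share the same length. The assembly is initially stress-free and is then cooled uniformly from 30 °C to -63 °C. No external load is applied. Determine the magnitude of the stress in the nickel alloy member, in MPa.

Both members must finish at the same length. With the larger α, the stainless steel tends to over-contract; the plates restrain it, putting the stainless steel in tension and the nickel alloy in compression. With no external load the two internal forces are equal and opposite, magnitude P.
Setting the final lengths equal and cancelling L: (α₁ − α₂)ΔT = P/(A₁E₁) + P/(A₂E₂).
|α₁ − α₂|·ΔT = 3.8×10⁻⁶ × 93 = 0.0003534.
1/(A₁E₁) + 1/(A₂E₂) = 1/(1650×193×10³) + 1/(2200×196×10³) = 5.459×10⁻⁹ N⁻¹.
P = 0.0003534 / 5.459×10⁻⁹ = 64730 N = 64.73 kN.
σ_{nickel alloy} = P/A₂ = 64730/2200 = 29.42 MPa, compressive.

σ ≈ 29.4 MPa (compressive)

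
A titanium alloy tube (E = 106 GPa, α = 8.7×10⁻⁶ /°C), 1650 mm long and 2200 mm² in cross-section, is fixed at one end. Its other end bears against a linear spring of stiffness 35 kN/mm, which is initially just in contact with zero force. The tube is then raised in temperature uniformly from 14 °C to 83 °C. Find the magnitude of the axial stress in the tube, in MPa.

Free thermal expansion: δ_free = αΔT L = 8.7×10⁻⁶ × 69 × 1650 = 0.9905 mm.
With a force P in the spring, the elastic change of the tube is PL/(AE) and that of the spring is P/k; compatibility requires their sum to equal δ_free.
P [ L/(AE) + 1/k ] = δ_free → P [ 1650/(2200×106×10³) + 1/(35×10³) ] = 0.9905.
P = 0.9905 / 3.565×10⁻⁵ = 27790 N.
σ = P/A = 27790/2200 = 12.63 MPa.

σ ≈ 12.6 MPa (compressive)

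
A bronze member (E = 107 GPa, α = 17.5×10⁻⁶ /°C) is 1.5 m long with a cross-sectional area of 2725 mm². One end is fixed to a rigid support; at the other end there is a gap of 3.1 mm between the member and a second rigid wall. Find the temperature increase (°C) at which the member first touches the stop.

The gap closes when αΔT L = 3.1 mm, since the member is still unstressed at that instant.
ΔT = 3.1 / (17.5×10⁻⁶ × 1500) = 118.1 °C.

ΔT ≈ 118 °C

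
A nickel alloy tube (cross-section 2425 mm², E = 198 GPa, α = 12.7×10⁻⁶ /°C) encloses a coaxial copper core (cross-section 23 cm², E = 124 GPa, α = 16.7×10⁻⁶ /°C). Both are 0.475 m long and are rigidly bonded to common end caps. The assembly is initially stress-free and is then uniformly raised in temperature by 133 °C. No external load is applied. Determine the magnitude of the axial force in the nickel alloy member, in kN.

Equilibrium of a rigid end plate with no external load gives equal and opposite internal forces ±P in the two members. Since α_{copper} > α_{nickel alloy}, heating drives the copper into compression and the nickel alloy into tension.
Compatibility of the two members (thermal + elastic change equal): (α₁ − α₂)ΔT = P·[1/(A₁E₁) + 1/(A₂E₂)].
|α₁ − α₂|·ΔT = 4×10⁻⁶ × 133 = 0.000532.
1/(A₁E₁) + 1/(A₂E₂) = 1/(2425×198×10³) + 1/(2300×124×10³) = 5.589×10⁻⁹ N⁻¹.
So P = 0.000532 / 5.589×10⁻⁹ = 95.19 kN.

P ≈ 95.2 kN (tensile in the nickel alloy)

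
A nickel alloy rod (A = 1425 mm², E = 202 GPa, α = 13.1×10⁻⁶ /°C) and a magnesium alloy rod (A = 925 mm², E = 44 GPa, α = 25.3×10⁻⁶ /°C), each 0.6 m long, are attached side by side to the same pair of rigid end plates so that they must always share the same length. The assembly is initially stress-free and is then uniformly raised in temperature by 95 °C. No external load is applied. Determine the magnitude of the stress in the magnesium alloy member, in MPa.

The magnesium alloy has the larger α, so on heating it would change length more than the nickel alloy if both were free. The rigid plates force a common final length, so the magnesium alloy is put into compression and the nickel alloy into tension, with equal and opposite forces P (no external load).
Compatibility of the two members (thermal + elastic change equal): (α₁ − α₂)ΔT = P·[1/(A₁E₁) + 1/(A₂E₂)].
|α₁ − α₂|·ΔT = 12.2×10⁻⁶ × 95 = 0.001159.
1/(A₁E₁) + 1/(A₂E₂) = 1/(1425×202×10³) + 1/(925×44×10³) = 2.804×10⁻⁸ N⁻¹.
P = 0.001159 / 2.804×10⁻⁸ = 41330 N = 41.33 kN.
σ_{magnesium alloy} = P/A₂ = 41330/925 = 44.68 MPa, compressive.

σ ≈ 44.7 MPa (compressive)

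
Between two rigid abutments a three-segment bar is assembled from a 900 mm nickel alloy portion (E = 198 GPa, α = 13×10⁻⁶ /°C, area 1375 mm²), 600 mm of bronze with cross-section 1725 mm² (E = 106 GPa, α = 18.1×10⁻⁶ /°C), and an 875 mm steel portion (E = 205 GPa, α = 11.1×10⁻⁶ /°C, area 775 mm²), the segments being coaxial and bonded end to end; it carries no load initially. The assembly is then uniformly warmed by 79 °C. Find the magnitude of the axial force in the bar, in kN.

P ≈ 211 kN (compressive)

Free thermal expansion of the whole bar: Σ αᵢΔT Lᵢ = 13×10⁻⁶×79×900 + 18.1×10⁻⁶×79×600 + 11.1×10⁻⁶×79×875 = 2.55 mm.
Since the ends are fixed, an axial force P builds up, equal in every segment, with P · Σ Lᵢ/(AᵢEᵢ) = δ_free.
Σ Lᵢ/(AᵢEᵢ) = 900/(1375×198×10³) + 600/(1725×106×10³) + 875/(775×205×10³) = 1.209×10⁻⁵ mm/N.
P = 2.55 / 1.209×10⁻⁵ = 210800 N = 210.8 kN, compressive.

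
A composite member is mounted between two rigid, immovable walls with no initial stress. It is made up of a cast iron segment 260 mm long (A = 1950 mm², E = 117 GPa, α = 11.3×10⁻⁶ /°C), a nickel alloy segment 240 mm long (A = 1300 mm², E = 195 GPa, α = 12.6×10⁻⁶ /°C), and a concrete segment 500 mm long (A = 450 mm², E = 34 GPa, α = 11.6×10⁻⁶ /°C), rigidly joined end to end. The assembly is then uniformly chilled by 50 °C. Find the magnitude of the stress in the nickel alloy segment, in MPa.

σ ≈ 13 MPa (tensile)

With the walls removed the bar would change length by δ_free = Σ αᵢΔT Lᵢ = 11.3×10⁻⁶×50×260 + 12.6×10⁻⁶×50×240 + 11.6×10⁻⁶×50×500 = 0.5881 mm.
The walls prevent any net length change, so an axial force P (same in every segment) develops. Compatibility: P · Σ Lᵢ/(AᵢEᵢ) = δ_free.
Σ Lᵢ/(AᵢEᵢ) = 260/(1950×117×10³) + 240/(1300×195×10³) + 500/(450×34×10³) = 3.477×10⁻⁵ mm/N.
Hence P = δ_free / Σ(L/AE) = 0.5881/3.477×10⁻⁵ = 16.92 kN (tensile).
σ_{nickel alloy} = P / A = 16920 / 1300 = 13.01 MPa.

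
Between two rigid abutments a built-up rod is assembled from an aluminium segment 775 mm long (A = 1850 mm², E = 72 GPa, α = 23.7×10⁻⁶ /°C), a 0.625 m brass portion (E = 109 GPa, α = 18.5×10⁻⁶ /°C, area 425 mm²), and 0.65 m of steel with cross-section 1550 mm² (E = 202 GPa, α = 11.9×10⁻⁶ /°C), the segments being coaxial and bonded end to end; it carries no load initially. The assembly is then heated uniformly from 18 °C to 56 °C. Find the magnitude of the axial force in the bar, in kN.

P ≈ 66.9 kN (compressive)

With the walls removed the bar would change length by δ_free = Σ αᵢΔT Lᵢ = 23.7×10⁻⁶×38×775 + 18.5×10⁻⁶×38×625 + 11.9×10⁻⁶×38×650 = 1.431 mm.
The walls prevent any net length change, so an axial force P (same in every segment) develops. Compatibility: P · Σ Lᵢ/(AᵢEᵢ) = δ_free.
The series flexibility is Σ Lᵢ/(AᵢEᵢ) = 775/(1850×72×10³) + 625/(425×109×10³) + 650/(1550×202×10³) = 2.139×10⁻⁵ mm/N.
Hence P = δ_free / Σ(L/AE) = 1.431/2.139×10⁻⁵ = 66.93 kN (compressive).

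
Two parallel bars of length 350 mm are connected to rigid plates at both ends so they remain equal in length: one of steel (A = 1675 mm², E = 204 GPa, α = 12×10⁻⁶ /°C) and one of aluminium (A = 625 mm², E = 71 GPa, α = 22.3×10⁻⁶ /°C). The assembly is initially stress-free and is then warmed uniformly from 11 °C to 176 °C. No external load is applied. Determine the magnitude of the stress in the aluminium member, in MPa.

Equilibrium of a rigid end plate with no external load gives equal and opposite internal forces ±P in the two members. Since α_{aluminium} > α_{steel}, heating drives the aluminium into compression and the steel into tension.
Setting the final lengths equal and cancelling L: (α₁ − α₂)ΔT = P/(A₁E₁) + P/(A₂E₂).
|α₁ − α₂|·ΔT = 10.3×10⁻⁶ × 165 = 0.001699.
1/(A₁E₁) + 1/(A₂E₂) = 1/(1675×204×10³) + 1/(625×71×10³) = 2.546×10⁻⁸ N⁻¹.
P = 0.001699 / 2.546×10⁻⁸ = 66750 N = 66.75 kN.
σ_{aluminium} = P/A₂ = 66750/625 = 106.8 MPa, compressive.

σ ≈ 107 MPa (compressive)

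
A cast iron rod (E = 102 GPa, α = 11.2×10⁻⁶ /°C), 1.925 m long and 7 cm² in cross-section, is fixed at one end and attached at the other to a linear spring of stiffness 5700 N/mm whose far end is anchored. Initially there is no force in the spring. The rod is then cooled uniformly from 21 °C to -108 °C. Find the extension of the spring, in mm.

Free thermal contraction: δ_free = αΔT L = 11.2×10⁻⁶ × 129 × 1925 = 2.781 mm.
With a force P in the spring, the elastic change of the rod is PL/(AE) and that of the spring is P/k; compatibility requires their sum to equal δ_free.
So P = δ_free / [L/(AE) + 1/k] = 2.781 / [ 1925/(700×102×10³) + 1/(5700) ].
P = 2.781 / 0.0002024 = 13740 N.
Spring extension = P/k = 13740/(5700) = 2.411 mm.

δ ≈ 2.41 mm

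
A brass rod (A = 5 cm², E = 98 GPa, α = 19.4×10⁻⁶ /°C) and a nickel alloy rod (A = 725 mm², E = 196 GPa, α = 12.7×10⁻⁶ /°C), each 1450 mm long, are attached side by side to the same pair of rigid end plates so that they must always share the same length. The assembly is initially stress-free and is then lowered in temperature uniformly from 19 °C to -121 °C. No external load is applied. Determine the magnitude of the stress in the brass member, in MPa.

Equilibrium of a rigid end plate with no external load gives equal and opposite internal forces ±P in the two members. Since α_{brass} > α_{nickel alloy}, cooling drives the brass into tension and the nickel alloy into compression.
Equating the net (thermal + elastic) strains gives |α₁ − α₂|·ΔT = P·[1/(A₁E₁) + 1/(A₂E₂)].
|α₁ − α₂|·ΔT = 6.7×10⁻⁶ × 140 = 0.000938.
1/(A₁E₁) + 1/(A₂E₂) = 1/(500×98×10³) + 1/(725×196×10³) = 2.745×10⁻⁸ N⁻¹.
So P = 0.000938 / 2.745×10⁻⁸ = 34.18 kN.
σ_{brass} = P/A₁ = 34180/500 = 68.35 MPa, tensile.

σ ≈ 68.4 MPa (tensile)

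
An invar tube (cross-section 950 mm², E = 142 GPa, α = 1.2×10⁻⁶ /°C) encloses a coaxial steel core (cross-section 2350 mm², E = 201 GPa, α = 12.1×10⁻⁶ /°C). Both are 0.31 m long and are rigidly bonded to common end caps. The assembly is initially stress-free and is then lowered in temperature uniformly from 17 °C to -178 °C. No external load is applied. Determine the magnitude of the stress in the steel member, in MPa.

Equilibrium of a rigid end plate with no external load gives equal and opposite internal forces ±P in the two members. Since α_{steel} > α_{invar}, cooling drives the steel into tension and the invar into compression.
Equating the net (thermal + elastic) strains gives |α₁ − α₂|·ΔT = P·[1/(A₁E₁) + 1/(A₂E₂)].
|α₁ − α₂|·ΔT = 10.9×10⁻⁶ × 195 = 0.002126.
1/(A₁E₁) + 1/(A₂E₂) = 1/(950×142×10³) + 1/(2350×201×10³) = 9.53×10⁻⁹ N⁻¹.
So P = 0.002126 / 9.53×10⁻⁹ = 223 kN.
σ_{steel} = P/A₂ = 223000/2350 = 94.91 MPa, tensile.

σ ≈ 94.9 MPa (tensile)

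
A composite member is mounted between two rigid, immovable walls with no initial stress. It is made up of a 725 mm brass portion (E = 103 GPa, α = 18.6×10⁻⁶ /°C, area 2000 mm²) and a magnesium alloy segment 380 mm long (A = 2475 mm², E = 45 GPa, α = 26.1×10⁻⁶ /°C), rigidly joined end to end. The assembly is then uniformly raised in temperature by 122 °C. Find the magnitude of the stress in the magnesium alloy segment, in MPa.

σ ≈ 166 MPa (compressive)

If the supports were absent, the total length change would be Σ αᵢΔT Lᵢ = 18.6×10⁻⁶×122×725 + 26.1×10⁻⁶×122×380 = 2.855 mm.
The walls prevent any net length change, so an axial force P (same in every segment) develops. Compatibility: P · Σ Lᵢ/(AᵢEᵢ) = δ_free.
The series flexibility is Σ Lᵢ/(AᵢEᵢ) = 725/(2000×103×10³) + 380/(2475×45×10³) = 6.931×10⁻⁶ mm/N.
P = 2.855 / 6.931×10⁻⁶ = 411900 N = 411.9 kN, compressive.
σ_{magnesium alloy} = P / A = 411900 / 2475 = 166.4 MPa.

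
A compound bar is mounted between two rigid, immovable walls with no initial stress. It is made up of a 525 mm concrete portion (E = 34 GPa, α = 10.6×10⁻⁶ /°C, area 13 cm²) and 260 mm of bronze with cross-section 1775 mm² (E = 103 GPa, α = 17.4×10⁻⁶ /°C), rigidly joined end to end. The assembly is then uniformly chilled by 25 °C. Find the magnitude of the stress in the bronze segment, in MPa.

If the supports were absent, the total length change would be Σ αᵢΔT Lᵢ = 10.6×10⁻⁶×25×525 + 17.4×10⁻⁶×25×260 = 0.2522 mm.
Since the ends are fixed, an axial force P builds up, equal in every segment, with P · Σ Lᵢ/(AᵢEᵢ) = δ_free.
Σ Lᵢ/(AᵢEᵢ) = 525/(1300×34×10³) + 260/(1775×103×10³) = 1.33×10⁻⁵ mm/N.
So P = 0.2522 / 1.33×10⁻⁵ = 18.96 kN, tensile.
σ_{bronze} = P / A = 18960 / 1775 = 10.68 MPa.

σ ≈ 10.7 MPa (tensile)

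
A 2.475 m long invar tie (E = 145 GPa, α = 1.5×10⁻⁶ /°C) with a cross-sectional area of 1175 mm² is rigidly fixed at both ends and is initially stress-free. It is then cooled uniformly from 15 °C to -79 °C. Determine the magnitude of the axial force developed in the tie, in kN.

P ≈ 24 kN (tensile)

Full restraint means ε = 0, so the stress is σ = EαΔT = 145×10³ × 1.5×10⁻⁶ × 94 = 20.45 MPa.
Then P = σA = 20.45 × 1175 mm² = 24.02 kN, tensile.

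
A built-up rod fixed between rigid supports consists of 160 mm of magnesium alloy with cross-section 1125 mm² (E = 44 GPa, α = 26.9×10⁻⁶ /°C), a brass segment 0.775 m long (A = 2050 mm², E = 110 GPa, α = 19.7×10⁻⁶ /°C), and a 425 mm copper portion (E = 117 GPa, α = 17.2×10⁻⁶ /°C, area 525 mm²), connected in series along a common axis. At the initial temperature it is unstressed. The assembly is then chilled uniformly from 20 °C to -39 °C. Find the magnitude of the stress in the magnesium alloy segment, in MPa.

Free thermal contraction of the whole bar: Σ αᵢΔT Lᵢ = 26.9×10⁻⁶×59×160 + 19.7×10⁻⁶×59×775 + 17.2×10⁻⁶×59×425 = 1.586 mm.
The walls prevent any net length change, so an axial force P (same in every segment) develops. Compatibility: P · Σ Lᵢ/(AᵢEᵢ) = δ_free.
The series flexibility is Σ Lᵢ/(AᵢEᵢ) = 160/(1125×44×10³) + 775/(2050×110×10³) + 425/(525×117×10³) = 1.359×10⁻⁵ mm/N.
Hence P = δ_free / Σ(L/AE) = 1.586/1.359×10⁻⁵ = 116.7 kN (tensile).
σ_{magnesium alloy} = P / A = 116700 / 1125 = 103.8 MPa.

σ ≈ 104 MPa (tensile)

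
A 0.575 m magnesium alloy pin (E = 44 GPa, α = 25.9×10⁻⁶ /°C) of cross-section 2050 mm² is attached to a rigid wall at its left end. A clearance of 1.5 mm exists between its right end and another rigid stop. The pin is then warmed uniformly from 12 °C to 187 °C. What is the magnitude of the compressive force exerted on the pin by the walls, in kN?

Unrestrained expansion: δ_free = αΔT L = 25.9×10⁻⁶ × 175 × 575 = 2.606 mm.
The gap closes (δ_free > 1.5 mm) and the wall then resists a further 2.606 − 1.5 = 1.106 mm of expansion.
Compatibility: PL/(AE) = 1.106 mm, so σ = P/A = E × (1.106/575) = 84.65 MPa.
P = σA = 84.65 × 2050 = 173.5 kN.

P ≈ 174 kN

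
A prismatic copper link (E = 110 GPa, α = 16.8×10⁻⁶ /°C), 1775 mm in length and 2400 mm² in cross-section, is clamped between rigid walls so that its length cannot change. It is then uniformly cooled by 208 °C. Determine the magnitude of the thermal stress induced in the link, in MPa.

σ ≈ 384 MPa (tensile)

With length fixed, the mechanical strain must cancel the thermal strain αΔT = 16.8×10⁻⁶ × 208 = 3494.4×10⁻⁶.
Hence σ = E·αΔT = 110×10³ × 3494.4×10⁻⁶ = 384.4 MPa, tensile.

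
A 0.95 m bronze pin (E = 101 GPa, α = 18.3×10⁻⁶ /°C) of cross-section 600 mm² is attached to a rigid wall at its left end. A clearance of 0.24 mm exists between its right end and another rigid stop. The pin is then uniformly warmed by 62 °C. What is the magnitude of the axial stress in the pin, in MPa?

Unrestrained expansion: δ_free = αΔT L = 18.3×10⁻⁶ × 62 × 950 = 1.078 mm.
The gap closes (δ_free > 0.24 mm) and the wall then resists a further 1.078 − 0.24 = 0.8379 mm of expansion.
That suppressed elongation corresponds to σ = E·Δ/L = 101×10³ × 0.8379/950 = 89.08 MPa.

σ ≈ 89.1 MPa (compressive)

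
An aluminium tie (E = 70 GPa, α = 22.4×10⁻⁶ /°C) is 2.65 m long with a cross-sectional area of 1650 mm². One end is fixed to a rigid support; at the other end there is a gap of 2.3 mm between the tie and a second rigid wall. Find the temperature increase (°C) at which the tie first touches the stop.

Contact occurs when the free expansion equals the gap: αΔT L = 2.3 mm.
So ΔT = g/(αL) = 2.3/(22.4×10⁻⁶ × 2650) = 38.75 °C.

ΔT ≈ 38.7 °C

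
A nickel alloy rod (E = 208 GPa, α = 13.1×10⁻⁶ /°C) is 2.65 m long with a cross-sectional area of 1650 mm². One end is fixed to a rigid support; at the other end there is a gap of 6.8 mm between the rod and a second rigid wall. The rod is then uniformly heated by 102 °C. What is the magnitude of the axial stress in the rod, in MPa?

Unrestrained expansion: δ_free = αΔT L = 13.1×10⁻⁶ × 102 × 2650 = 3.541 mm.
Since δ_free = 3.54 mm is less than the 6.8 mm gap, the rod never touches the wall. No axial force develops.

σ ≈ 0 MPa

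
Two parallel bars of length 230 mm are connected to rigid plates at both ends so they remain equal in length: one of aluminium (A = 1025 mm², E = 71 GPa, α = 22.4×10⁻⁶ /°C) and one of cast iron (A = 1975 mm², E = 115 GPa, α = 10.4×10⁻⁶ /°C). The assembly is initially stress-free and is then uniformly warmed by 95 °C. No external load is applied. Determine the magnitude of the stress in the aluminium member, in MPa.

Both members must finish at the same length. With the larger α, the aluminium tends to over-expand; the plates restrain it, putting the aluminium in compression and the cast iron in tension. With no external load the two internal forces are equal and opposite, magnitude P.
Setting the final lengths equal and cancelling L: (α₁ − α₂)ΔT = P/(A₁E₁) + P/(A₂E₂).
|α₁ − α₂|·ΔT = 12×10⁻⁶ × 95 = 0.00114.
1/(A₁E₁) + 1/(A₂E₂) = 1/(1025×71×10³) + 1/(1975×115×10³) = 1.814×10⁻⁸ N⁻¹.
P = 0.00114 / 1.814×10⁻⁸ = 62830 N = 62.83 kN.
σ_{aluminium} = P/A₁ = 62830/1025 = 61.3 MPa, compressive.

σ ≈ 61.3 MPa (compressive)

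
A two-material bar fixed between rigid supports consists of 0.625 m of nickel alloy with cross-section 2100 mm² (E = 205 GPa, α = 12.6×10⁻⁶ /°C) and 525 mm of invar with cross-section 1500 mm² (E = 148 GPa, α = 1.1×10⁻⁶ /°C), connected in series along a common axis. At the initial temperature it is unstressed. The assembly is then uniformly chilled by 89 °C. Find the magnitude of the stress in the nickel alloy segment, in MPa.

σ ≈ 93.9 MPa (tensile)

With the walls removed the bar would change length by δ_free = Σ αᵢΔT Lᵢ = 12.6×10⁻⁶×89×625 + 1.1×10⁻⁶×89×525 = 0.7523 mm.
The rigid supports impose zero overall length change; the single axial force P common to all segments must satisfy P Σ Lᵢ/(AᵢEᵢ) = δ_free.
Σ Lᵢ/(AᵢEᵢ) = 625/(2100×205×10³) + 525/(1500×148×10³) = 3.817×10⁻⁶ mm/N.
So P = 0.7523 / 3.817×10⁻⁶ = 197.1 kN, tensile.
σ_{nickel alloy} = P / A = 197100 / 2100 = 93.86 MPa.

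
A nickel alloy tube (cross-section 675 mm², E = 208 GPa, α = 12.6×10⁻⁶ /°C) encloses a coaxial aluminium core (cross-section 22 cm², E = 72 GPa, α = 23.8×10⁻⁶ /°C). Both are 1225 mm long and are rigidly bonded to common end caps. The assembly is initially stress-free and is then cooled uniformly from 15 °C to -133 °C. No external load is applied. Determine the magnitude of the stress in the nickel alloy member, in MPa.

σ ≈ 183 MPa (compressive)

Equilibrium of a rigid end plate with no external load gives equal and opposite internal forces ±P in the two members. Since α_{aluminium} > α_{nickel alloy}, cooling drives the aluminium into tension and the nickel alloy into compression.
Equating the net (thermal + elastic) strains gives |α₁ − α₂|·ΔT = P·[1/(A₁E₁) + 1/(A₂E₂)].
|α₁ − α₂|·ΔT = 11.2×10⁻⁶ × 148 = 0.001658.
1/(A₁E₁) + 1/(A₂E₂) = 1/(675×208×10³) + 1/(2200×72×10³) = 1.344×10⁻⁸ N⁻¹.
So P = 0.001658 / 1.344×10⁻⁸ = 123.4 kN.
σ_{nickel alloy} = P/A₁ = 123400/675 = 182.8 MPa, compressive.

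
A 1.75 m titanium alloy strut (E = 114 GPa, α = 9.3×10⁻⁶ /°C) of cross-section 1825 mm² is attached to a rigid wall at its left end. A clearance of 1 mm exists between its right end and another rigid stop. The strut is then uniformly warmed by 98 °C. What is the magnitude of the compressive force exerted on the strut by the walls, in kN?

Free thermal elongation = αΔT L = 9.3×10⁻⁶ × 98 × 1750 = 1.595 mm.
This exceeds the 1 mm gap, so the wall pushes back. The portion of expansion that must be recovered elastically is δ_free − gap = 1.595 − 1 = 0.595 mm.
Compatibility: PL/(AE) = 0.595 mm, so σ = P/A = E × (0.595/1750) = 38.76 MPa.
P = σA = 38.76 × 1825 = 70.73 kN.

P ≈ 70.7 kN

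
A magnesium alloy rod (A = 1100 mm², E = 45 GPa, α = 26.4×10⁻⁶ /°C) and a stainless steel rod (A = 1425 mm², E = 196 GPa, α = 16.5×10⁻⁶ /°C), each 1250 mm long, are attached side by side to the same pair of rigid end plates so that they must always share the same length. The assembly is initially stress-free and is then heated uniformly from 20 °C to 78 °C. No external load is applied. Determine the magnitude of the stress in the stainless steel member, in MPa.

σ ≈ 16.9 MPa (tensile)

Equilibrium of a rigid end plate with no external load gives equal and opposite internal forces ±P in the two members. Since α_{magnesium alloy} > α_{stainless steel}, heating drives the magnesium alloy into compression and the stainless steel into tension.
Equating the net (thermal + elastic) strains gives |α₁ − α₂|·ΔT = P·[1/(A₁E₁) + 1/(A₂E₂)].
|α₁ − α₂|·ΔT = 9.9×10⁻⁶ × 58 = 0.0005742.
1/(A₁E₁) + 1/(A₂E₂) = 1/(1100×45×10³) + 1/(1425×196×10³) = 2.378×10⁻⁸ N⁻¹.
So P = 0.0005742 / 2.378×10⁻⁸ = 24.14 kN.
σ_{stainless steel} = P/A₂ = 24140/1425 = 16.94 MPa, tensile.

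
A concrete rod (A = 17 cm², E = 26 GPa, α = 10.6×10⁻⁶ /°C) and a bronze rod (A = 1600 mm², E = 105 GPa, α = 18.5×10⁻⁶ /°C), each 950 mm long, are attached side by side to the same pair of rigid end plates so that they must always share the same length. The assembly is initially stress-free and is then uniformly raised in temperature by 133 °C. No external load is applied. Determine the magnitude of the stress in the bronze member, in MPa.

σ ≈ 23 MPa (compressive)

The bronze has the larger α, so on heating it would change length more than the concrete if both were free. The rigid plates force a common final length, so the bronze is put into compression and the concrete into tension, with equal and opposite forces P (no external load).
Setting the final lengths equal and cancelling L: (α₁ − α₂)ΔT = P/(A₁E₁) + P/(A₂E₂).
|α₁ − α₂|·ΔT = 7.9×10⁻⁶ × 133 = 0.001051.
1/(A₁E₁) + 1/(A₂E₂) = 1/(1700×26×10³) + 1/(1600×105×10³) = 2.858×10⁻⁸ N⁻¹.
P = 0.001051 / 2.858×10⁻⁸ = 36770 N = 36.77 kN.
σ_{bronze} = P/A₂ = 36770/1600 = 22.98 MPa, compressive.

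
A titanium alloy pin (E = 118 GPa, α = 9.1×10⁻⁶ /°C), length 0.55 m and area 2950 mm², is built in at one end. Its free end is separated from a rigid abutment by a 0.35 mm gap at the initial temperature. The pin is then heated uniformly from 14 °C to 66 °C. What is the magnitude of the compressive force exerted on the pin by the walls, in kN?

Free thermal elongation = αΔT L = 9.1×10⁻⁶ × 52 × 550 = 0.2603 mm.
This is smaller than the 0.35 mm clearance, so the pin expands freely without reaching the stop — the stress is zero.

P ≈ 0 kN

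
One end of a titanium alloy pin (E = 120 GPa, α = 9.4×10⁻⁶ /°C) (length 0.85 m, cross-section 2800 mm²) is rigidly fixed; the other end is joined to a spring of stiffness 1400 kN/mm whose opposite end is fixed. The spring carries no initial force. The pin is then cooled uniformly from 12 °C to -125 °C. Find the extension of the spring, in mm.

δ ≈ 0.241 mm

If the spring were absent the pin would shorten by αΔT L = 9.4×10⁻⁶ × 137 × 850 = 1.095 mm.
With a force P in the spring, the elastic change of the pin is PL/(AE) and that of the spring is P/k; compatibility requires their sum to equal δ_free.
So P = δ_free / [L/(AE) + 1/k] = 1.095 / [ 850/(2800×120×10³) + 1/(1400×10³) ].
P = 1.095 / 3.244×10⁻⁶ = 337400 N.
Spring extension = P/k = 337400/(1400×10³) = 0.241 mm.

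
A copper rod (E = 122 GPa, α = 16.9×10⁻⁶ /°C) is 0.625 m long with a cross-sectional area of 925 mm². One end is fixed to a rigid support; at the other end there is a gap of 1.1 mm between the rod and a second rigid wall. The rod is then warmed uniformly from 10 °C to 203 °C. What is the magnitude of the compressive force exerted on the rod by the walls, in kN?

P ≈ 169 kN

Free thermal elongation = αΔT L = 16.9×10⁻⁶ × 193 × 625 = 2.039 mm.
The gap closes (δ_free > 1.1 mm) and the wall then resists a further 2.039 − 1.1 = 0.9386 mm of expansion.
Compatibility: PL/(AE) = 0.9386 mm, so σ = P/A = E × (0.9386/625) = 183.2 MPa.
P = σA = 183.2 × 925 = 169.5 kN.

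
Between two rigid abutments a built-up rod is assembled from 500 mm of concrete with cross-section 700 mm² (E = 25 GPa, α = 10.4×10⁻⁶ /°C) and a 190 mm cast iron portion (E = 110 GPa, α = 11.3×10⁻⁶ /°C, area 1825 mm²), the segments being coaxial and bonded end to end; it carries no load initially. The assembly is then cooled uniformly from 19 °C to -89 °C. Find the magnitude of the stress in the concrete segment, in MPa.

With the walls removed the bar would change length by δ_free = Σ αᵢΔT Lᵢ = 10.4×10⁻⁶×108×500 + 11.3×10⁻⁶×108×190 = 0.7935 mm.
The rigid supports impose zero overall length change; the single axial force P common to all segments must satisfy P Σ Lᵢ/(AᵢEᵢ) = δ_free.
Σ Lᵢ/(AᵢEᵢ) = 500/(700×25×10³) + 190/(1825×110×10³) = 2.952×10⁻⁵ mm/N.
P = 0.7935 / 2.952×10⁻⁵ = 26880 N = 26.88 kN, tensile.
σ_{concrete} = P / A = 26880 / 700 = 38.4 MPa.

σ ≈ 38.4 MPa (tensile)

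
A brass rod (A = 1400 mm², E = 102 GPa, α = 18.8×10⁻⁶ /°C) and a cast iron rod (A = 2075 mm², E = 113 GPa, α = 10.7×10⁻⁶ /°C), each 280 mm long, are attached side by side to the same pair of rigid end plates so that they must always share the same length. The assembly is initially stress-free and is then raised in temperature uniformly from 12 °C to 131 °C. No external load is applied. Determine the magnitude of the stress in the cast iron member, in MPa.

Both members must finish at the same length. With the larger α, the brass tends to over-expand; the plates restrain it, putting the brass in compression and the cast iron in tension. With no external load the two internal forces are equal and opposite, magnitude P.
Compatibility of the two members (thermal + elastic change equal): (α₁ − α₂)ΔT = P·[1/(A₁E₁) + 1/(A₂E₂)].
|α₁ − α₂|·ΔT = 8.1×10⁻⁶ × 119 = 0.0009639.
1/(A₁E₁) + 1/(A₂E₂) = 1/(1400×102×10³) + 1/(2075×113×10³) = 1.127×10⁻⁸ N⁻¹.
So P = 0.0009639 / 1.127×10⁻⁸ = 85.55 kN.
σ_{cast iron} = P/A₂ = 85550/2075 = 41.23 MPa, tensile.

σ ≈ 41.2 MPa (tensile)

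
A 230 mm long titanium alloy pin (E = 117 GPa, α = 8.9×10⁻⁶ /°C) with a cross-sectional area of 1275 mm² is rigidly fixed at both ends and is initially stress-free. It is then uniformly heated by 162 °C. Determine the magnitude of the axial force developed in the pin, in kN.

P ≈ 215 kN (compressive)

Full restraint means ε = 0, so the stress is σ = EαΔT = 117×10³ × 8.9×10⁻⁶ × 162 = 168.7 MPa.
P = AEαΔT = 1275 × 117×10³ × 8.9×10⁻⁶ × 162 = 215.1 kN (compressive).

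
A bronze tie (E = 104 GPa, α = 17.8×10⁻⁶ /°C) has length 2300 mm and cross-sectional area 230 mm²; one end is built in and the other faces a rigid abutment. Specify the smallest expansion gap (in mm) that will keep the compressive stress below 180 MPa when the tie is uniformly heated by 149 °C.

g ≈ 2.12 mm

With no wall the tie would lengthen by αΔT L = 17.8×10⁻⁶ × 149 × 2300 = 6.1 mm.
At the allowable stress the elastic shortening the wall may impose is σL/E = 180 × 2300 / (104×10³) = 3.981 mm.
The gap must absorb the remainder: g_min = 6.1 − 3.981 = 2.119 mm.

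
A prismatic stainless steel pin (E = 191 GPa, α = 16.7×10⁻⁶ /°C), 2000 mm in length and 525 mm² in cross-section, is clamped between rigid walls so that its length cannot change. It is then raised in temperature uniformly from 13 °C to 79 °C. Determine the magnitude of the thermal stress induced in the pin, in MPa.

σ ≈ 211 MPa (compressive)

The supports are rigid, so the total axial strain is zero. The restrained thermal strain is ε = αΔT = 16.7×10⁻⁶ × 66 = 1102.2×10⁻⁶.
The stress required to suppress this strain is σ = Eε = 191×10³ × 1102.2×10⁻⁶ = 210.5 MPa, compressive since the pin is trying to expand.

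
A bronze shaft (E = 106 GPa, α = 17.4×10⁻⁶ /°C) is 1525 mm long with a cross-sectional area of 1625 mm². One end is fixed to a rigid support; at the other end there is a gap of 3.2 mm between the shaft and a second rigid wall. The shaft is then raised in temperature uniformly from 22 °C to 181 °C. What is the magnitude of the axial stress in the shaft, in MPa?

σ ≈ 70.8 MPa (compressive)

If the wall were absent the shaft would grow by αΔT L = 17.4×10⁻⁶ × 159 × 1525 = 4.219 mm.
After closing the 3.2 mm clearance, 4.219 − 3.2 = 1.019 mm of expansion remains to be suppressed by the wall.
That suppressed elongation corresponds to σ = E·Δ/L = 106×10³ × 1.019/1525 = 70.83 MPa.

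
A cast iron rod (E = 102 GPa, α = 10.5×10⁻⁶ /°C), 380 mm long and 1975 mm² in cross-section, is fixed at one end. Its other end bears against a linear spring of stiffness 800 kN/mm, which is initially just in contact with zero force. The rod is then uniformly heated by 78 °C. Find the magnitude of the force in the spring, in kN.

P ≈ 99.2 kN

If the spring were absent the rod would lengthen by αΔT L = 10.5×10⁻⁶ × 78 × 380 = 0.3112 mm.
Let P be the compressive force at the spring. The rod shortens elastically by PL/(AE) and the spring compresses by P/k; together these equal δ_free.
So P = δ_free / [L/(AE) + 1/k] = 0.3112 / [ 380/(1975×102×10³) + 1/(800×10³) ].
P = 0.3112 / 3.136×10⁻⁶ = 99230 N.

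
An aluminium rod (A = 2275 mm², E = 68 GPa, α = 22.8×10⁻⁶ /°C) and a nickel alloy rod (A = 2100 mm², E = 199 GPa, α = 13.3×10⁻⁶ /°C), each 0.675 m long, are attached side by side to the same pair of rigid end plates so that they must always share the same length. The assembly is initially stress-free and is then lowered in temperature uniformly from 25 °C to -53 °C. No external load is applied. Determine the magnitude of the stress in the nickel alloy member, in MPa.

Both members must finish at the same length. With the larger α, the aluminium tends to over-contract; the plates restrain it, putting the aluminium in tension and the nickel alloy in compression. With no external load the two internal forces are equal and opposite, magnitude P.
Equating the net (thermal + elastic) strains gives |α₁ − α₂|·ΔT = P·[1/(A₁E₁) + 1/(A₂E₂)].
|α₁ − α₂|·ΔT = 9.5×10⁻⁶ × 78 = 0.000741.
1/(A₁E₁) + 1/(A₂E₂) = 1/(2275×68×10³) + 1/(2100×199×10³) = 8.857×10⁻⁹ N⁻¹.
P = 0.000741 / 8.857×10⁻⁹ = 83660 N = 83.66 kN.
σ_{nickel alloy} = P/A₂ = 83660/2100 = 39.84 MPa, compressive.

σ ≈ 39.8 MPa (compressive)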